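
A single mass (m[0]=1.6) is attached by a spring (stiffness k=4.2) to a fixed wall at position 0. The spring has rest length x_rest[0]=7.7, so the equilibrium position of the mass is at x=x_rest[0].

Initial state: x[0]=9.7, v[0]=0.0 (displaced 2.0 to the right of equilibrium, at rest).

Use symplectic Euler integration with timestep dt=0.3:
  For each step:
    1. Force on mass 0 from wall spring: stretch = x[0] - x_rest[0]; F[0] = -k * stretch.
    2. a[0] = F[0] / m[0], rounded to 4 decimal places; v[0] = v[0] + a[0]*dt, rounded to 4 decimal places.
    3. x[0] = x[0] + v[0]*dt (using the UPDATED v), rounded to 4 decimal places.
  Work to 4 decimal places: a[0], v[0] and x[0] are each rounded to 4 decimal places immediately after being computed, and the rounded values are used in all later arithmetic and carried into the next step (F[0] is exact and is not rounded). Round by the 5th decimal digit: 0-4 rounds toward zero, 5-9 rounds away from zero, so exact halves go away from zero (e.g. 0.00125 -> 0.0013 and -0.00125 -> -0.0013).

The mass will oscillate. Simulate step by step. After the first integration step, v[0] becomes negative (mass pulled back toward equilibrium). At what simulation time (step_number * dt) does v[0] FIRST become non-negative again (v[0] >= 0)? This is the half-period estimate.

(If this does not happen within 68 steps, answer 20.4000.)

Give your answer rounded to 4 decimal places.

Step 0: x=[9.7000] v=[0.0000]
Step 1: x=[9.2275] v=[-1.5750]
Step 2: x=[8.3941] v=[-2.7779]
Step 3: x=[7.3968] v=[-3.3245]
Step 4: x=[6.4711] v=[-3.0857]
Step 5: x=[5.8357] v=[-2.1179]
Step 6: x=[5.6408] v=[-0.6498]
Step 7: x=[5.9323] v=[0.9718]
First v>=0 after going negative at step 7, time=2.1000

Answer: 2.1000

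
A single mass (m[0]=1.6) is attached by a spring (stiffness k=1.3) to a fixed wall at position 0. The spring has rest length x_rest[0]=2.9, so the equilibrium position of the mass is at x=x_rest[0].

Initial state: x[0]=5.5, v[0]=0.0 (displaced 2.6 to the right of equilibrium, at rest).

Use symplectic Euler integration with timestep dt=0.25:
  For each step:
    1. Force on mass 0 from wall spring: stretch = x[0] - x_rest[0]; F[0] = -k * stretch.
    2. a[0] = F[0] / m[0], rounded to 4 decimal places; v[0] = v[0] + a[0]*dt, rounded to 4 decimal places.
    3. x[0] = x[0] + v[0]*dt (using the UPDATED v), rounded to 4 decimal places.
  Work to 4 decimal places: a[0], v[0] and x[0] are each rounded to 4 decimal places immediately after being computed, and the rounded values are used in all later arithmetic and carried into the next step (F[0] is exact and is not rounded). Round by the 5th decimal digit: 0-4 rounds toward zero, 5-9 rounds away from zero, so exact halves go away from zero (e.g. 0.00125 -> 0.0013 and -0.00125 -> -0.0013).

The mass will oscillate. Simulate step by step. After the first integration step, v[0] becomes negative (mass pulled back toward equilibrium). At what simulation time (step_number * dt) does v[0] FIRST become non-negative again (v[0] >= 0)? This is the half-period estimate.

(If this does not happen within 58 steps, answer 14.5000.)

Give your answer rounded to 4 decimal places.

Step 0: x=[5.5000] v=[0.0000]
Step 1: x=[5.3680] v=[-0.5281]
Step 2: x=[5.1107] v=[-1.0294]
Step 3: x=[4.7411] v=[-1.4785]
Step 4: x=[4.2780] v=[-1.8525]
Step 5: x=[3.7449] v=[-2.1324]
Step 6: x=[3.1689] v=[-2.3040]
Step 7: x=[2.5793] v=[-2.3586]
Step 8: x=[2.0059] v=[-2.2935]
Step 9: x=[1.4779] v=[-2.1119]
Step 10: x=[1.0222] v=[-1.8230]
Step 11: x=[0.6618] v=[-1.4416]
Step 12: x=[0.4151] v=[-0.9870]
Step 13: x=[0.2945] v=[-0.4823]
Step 14: x=[0.3063] v=[0.0470]
First v>=0 after going negative at step 14, time=3.5000

Answer: 3.5000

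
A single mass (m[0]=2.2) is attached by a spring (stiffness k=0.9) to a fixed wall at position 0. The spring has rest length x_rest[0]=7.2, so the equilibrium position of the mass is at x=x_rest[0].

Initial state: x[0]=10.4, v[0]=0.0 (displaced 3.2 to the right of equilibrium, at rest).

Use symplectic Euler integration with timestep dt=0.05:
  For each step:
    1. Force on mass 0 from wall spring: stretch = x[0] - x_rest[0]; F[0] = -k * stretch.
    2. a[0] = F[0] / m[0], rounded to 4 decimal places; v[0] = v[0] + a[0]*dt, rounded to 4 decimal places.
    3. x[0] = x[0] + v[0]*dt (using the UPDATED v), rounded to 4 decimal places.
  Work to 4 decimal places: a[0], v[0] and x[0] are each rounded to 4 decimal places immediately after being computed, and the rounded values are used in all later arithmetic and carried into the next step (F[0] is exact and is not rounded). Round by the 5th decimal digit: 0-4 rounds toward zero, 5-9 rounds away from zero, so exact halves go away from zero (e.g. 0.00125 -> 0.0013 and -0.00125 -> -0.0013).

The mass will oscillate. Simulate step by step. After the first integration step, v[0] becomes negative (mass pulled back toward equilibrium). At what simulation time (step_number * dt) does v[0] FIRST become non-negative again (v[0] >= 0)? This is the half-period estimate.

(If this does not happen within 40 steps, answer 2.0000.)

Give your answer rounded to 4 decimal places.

Step 0: x=[10.4000] v=[0.0000]
Step 1: x=[10.3967] v=[-0.0655]
Step 2: x=[10.3902] v=[-0.1309]
Step 3: x=[10.3804] v=[-0.1962]
Step 4: x=[10.3673] v=[-0.2613]
Step 5: x=[10.3510] v=[-0.3261]
Step 6: x=[10.3315] v=[-0.3906]
Step 7: x=[10.3088] v=[-0.4547]
Step 8: x=[10.2829] v=[-0.5183]
Step 9: x=[10.2538] v=[-0.5814]
Step 10: x=[10.2216] v=[-0.6439]
Step 11: x=[10.1863] v=[-0.7057]
Step 12: x=[10.1480] v=[-0.7668]
Step 13: x=[10.1066] v=[-0.8271]
Step 14: x=[10.0623] v=[-0.8866]
Step 15: x=[10.0150] v=[-0.9451]
Step 16: x=[9.9649] v=[-1.0027]
Step 17: x=[9.9119] v=[-1.0593]
Step 18: x=[9.8562] v=[-1.1148]
Step 19: x=[9.7977] v=[-1.1691]
Step 20: x=[9.7366] v=[-1.2222]
Step 21: x=[9.6729] v=[-1.2741]
Step 22: x=[9.6067] v=[-1.3247]
Step 23: x=[9.5380] v=[-1.3739]
Step 24: x=[9.4669] v=[-1.4217]
Step 25: x=[9.3935] v=[-1.4681]
Step 26: x=[9.3179] v=[-1.5130]
Step 27: x=[9.2401] v=[-1.5563]
Step 28: x=[9.1602] v=[-1.5980]
Step 29: x=[9.0783] v=[-1.6381]
Step 30: x=[8.9945] v=[-1.6765]
Step 31: x=[8.9088] v=[-1.7132]
Step 32: x=[8.8214] v=[-1.7482]
Step 33: x=[8.7323] v=[-1.7814]
Step 34: x=[8.6417] v=[-1.8127]
Step 35: x=[8.5496] v=[-1.8422]
Step 36: x=[8.4561] v=[-1.8698]
Step 37: x=[8.3613] v=[-1.8955]
Step 38: x=[8.2653] v=[-1.9193]
Step 39: x=[8.1682] v=[-1.9411]
Step 40: x=[8.0702] v=[-1.9609]
v[0] did not become non-negative within 40 steps; using fallback time=2.0000

Answer: 2.0000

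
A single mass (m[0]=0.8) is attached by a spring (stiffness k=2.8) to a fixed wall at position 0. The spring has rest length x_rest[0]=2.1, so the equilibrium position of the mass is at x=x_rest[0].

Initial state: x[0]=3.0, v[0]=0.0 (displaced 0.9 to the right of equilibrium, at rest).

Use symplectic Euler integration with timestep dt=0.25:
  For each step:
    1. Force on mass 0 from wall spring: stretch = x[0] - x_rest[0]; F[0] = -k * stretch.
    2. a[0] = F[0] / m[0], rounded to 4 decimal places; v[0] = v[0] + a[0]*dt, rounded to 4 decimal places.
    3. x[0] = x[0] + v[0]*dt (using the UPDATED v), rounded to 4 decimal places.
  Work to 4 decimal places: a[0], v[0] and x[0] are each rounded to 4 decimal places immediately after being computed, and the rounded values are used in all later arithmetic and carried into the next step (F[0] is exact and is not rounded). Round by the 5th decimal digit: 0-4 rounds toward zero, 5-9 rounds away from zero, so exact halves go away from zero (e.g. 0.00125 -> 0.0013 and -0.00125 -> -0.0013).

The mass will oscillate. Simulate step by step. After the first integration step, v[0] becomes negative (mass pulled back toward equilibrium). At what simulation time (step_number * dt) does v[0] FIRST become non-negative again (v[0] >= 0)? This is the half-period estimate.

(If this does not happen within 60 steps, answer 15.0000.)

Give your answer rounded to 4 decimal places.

Answer: 1.7500

Derivation:
Step 0: x=[3.0000] v=[0.0000]
Step 1: x=[2.8031] v=[-0.7875]
Step 2: x=[2.4524] v=[-1.4027]
Step 3: x=[2.0246] v=[-1.7111]
Step 4: x=[1.6133] v=[-1.6451]
Step 5: x=[1.3085] v=[-1.2192]
Step 6: x=[1.1769] v=[-0.5266]
Step 7: x=[1.2472] v=[0.2811]
First v>=0 after going negative at step 7, time=1.7500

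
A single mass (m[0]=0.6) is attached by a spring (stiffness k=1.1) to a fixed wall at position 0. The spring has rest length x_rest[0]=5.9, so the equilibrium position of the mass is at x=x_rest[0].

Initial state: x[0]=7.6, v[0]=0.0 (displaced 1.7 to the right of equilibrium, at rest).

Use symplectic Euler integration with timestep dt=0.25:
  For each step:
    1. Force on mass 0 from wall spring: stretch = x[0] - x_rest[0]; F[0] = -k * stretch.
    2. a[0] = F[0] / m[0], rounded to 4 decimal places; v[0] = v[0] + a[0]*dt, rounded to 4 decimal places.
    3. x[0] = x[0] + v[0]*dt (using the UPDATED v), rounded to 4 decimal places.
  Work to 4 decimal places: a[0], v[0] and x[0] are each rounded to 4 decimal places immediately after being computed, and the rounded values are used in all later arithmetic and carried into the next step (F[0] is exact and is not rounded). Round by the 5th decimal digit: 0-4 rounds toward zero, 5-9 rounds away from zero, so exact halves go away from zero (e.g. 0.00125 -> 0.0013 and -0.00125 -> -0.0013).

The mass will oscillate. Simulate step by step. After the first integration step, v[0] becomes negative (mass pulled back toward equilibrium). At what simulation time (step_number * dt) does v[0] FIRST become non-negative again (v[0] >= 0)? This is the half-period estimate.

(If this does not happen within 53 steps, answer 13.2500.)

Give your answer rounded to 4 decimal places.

Step 0: x=[7.6000] v=[0.0000]
Step 1: x=[7.4052] v=[-0.7792]
Step 2: x=[7.0379] v=[-1.4691]
Step 3: x=[6.5402] v=[-1.9907]
Step 4: x=[5.9692] v=[-2.2841]
Step 5: x=[5.3903] v=[-2.3158]
Step 6: x=[4.8698] v=[-2.0822]
Step 7: x=[4.4673] v=[-1.6100]
Step 8: x=[4.2290] v=[-0.9534]
Step 9: x=[4.1821] v=[-0.1875]
Step 10: x=[4.3321] v=[0.5999]
First v>=0 after going negative at step 10, time=2.5000

Answer: 2.5000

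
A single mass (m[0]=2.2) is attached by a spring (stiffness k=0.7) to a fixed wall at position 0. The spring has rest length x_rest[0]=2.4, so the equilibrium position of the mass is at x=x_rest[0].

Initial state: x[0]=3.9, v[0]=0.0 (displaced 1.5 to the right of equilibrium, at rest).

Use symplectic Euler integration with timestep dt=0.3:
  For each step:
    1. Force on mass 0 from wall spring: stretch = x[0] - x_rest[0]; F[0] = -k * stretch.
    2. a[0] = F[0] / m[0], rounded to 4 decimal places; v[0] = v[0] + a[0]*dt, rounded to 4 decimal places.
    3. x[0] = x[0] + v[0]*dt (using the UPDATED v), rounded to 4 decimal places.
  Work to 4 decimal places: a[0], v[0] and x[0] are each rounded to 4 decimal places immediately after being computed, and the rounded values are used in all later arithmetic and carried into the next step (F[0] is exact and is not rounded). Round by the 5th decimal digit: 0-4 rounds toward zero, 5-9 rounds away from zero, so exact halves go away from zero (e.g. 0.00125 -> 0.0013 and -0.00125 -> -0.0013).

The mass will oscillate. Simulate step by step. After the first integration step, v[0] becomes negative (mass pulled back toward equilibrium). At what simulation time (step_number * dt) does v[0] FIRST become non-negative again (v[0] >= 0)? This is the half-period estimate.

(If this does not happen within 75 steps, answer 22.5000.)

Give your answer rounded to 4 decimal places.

Step 0: x=[3.9000] v=[0.0000]
Step 1: x=[3.8570] v=[-0.1432]
Step 2: x=[3.7723] v=[-0.2823]
Step 3: x=[3.6483] v=[-0.4133]
Step 4: x=[3.4886] v=[-0.5325]
Step 5: x=[3.2977] v=[-0.6364]
Step 6: x=[3.0811] v=[-0.7221]
Step 7: x=[2.8450] v=[-0.7871]
Step 8: x=[2.5961] v=[-0.8296]
Step 9: x=[2.3416] v=[-0.8483]
Step 10: x=[2.0888] v=[-0.8427]
Step 11: x=[1.8449] v=[-0.8130]
Step 12: x=[1.6169] v=[-0.7600]
Step 13: x=[1.4113] v=[-0.6852]
Step 14: x=[1.2341] v=[-0.5908]
Step 15: x=[1.0903] v=[-0.4795]
Step 16: x=[0.9840] v=[-0.3545]
Step 17: x=[0.9182] v=[-0.2194]
Step 18: x=[0.8948] v=[-0.0780]
Step 19: x=[0.9145] v=[0.0657]
First v>=0 after going negative at step 19, time=5.7000

Answer: 5.7000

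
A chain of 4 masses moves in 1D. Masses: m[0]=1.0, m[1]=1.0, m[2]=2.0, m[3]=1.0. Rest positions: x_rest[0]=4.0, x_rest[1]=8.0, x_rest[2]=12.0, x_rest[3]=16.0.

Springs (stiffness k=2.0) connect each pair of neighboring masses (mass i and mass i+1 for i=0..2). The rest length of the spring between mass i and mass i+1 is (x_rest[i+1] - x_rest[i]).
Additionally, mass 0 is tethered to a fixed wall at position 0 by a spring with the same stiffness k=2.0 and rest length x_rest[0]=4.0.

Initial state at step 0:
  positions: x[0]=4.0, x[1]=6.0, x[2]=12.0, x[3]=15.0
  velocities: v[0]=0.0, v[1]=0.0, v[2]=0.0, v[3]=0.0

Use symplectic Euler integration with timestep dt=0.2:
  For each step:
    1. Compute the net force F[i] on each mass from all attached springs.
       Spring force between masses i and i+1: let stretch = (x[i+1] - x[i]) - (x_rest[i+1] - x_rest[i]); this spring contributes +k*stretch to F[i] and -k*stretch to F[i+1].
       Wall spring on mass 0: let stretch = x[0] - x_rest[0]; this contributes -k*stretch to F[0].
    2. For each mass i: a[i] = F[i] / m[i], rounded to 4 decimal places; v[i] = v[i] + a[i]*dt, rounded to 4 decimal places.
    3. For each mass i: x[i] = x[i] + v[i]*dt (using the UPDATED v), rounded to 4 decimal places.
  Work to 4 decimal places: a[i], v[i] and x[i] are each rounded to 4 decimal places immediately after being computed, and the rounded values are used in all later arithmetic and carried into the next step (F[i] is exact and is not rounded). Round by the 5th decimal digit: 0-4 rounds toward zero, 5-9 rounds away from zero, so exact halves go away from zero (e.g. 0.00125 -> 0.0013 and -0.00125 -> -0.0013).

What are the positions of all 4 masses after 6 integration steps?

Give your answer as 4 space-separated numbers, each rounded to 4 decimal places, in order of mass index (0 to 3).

Answer: 3.1970 8.8853 10.8541 15.8090

Derivation:
Step 0: x=[4.0000 6.0000 12.0000 15.0000] v=[0.0000 0.0000 0.0000 0.0000]
Step 1: x=[3.8400 6.3200 11.8800 15.0800] v=[-0.8000 1.6000 -0.6000 0.4000]
Step 2: x=[3.5712 6.8864 11.6656 15.2240] v=[-1.3440 2.8320 -1.0720 0.7200]
Step 3: x=[3.2819 7.5699 11.4024 15.4033] v=[-1.4464 3.4176 -1.3162 0.8966]
Step 4: x=[3.0731 8.2170 11.1459 15.5825] v=[-1.0440 3.2354 -1.2825 0.8962]
Step 5: x=[3.0300 8.6869 10.9497 15.7268] v=[-0.2157 2.3494 -0.9810 0.7216]
Step 6: x=[3.1970 8.8853 10.8541 15.8090] v=[0.8351 0.9918 -0.4781 0.4108]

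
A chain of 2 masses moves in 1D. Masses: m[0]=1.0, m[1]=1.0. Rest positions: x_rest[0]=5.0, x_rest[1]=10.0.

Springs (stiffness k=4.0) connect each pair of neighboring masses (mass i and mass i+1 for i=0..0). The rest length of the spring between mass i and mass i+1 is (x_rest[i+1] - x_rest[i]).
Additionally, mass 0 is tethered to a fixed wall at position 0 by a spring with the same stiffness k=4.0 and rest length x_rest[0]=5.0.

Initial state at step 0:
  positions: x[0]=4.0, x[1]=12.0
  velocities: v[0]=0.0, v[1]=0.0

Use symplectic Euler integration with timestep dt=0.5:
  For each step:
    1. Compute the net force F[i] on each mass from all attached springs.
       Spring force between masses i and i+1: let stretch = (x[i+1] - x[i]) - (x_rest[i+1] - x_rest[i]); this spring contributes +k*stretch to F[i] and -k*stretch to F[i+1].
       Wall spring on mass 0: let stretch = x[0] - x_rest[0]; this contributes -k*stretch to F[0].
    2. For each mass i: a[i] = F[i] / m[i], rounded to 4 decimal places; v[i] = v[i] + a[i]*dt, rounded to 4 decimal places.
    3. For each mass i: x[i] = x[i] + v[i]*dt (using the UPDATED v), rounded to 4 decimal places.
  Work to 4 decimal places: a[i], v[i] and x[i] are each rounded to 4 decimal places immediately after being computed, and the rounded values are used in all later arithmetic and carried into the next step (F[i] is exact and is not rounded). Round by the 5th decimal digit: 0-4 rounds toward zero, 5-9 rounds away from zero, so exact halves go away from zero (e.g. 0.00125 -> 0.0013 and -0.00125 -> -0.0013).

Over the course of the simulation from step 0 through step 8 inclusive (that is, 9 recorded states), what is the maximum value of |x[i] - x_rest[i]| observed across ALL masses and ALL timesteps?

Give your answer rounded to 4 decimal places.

Step 0: x=[4.0000 12.0000] v=[0.0000 0.0000]
Step 1: x=[8.0000 9.0000] v=[8.0000 -6.0000]
Step 2: x=[5.0000 10.0000] v=[-6.0000 2.0000]
Step 3: x=[2.0000 11.0000] v=[-6.0000 2.0000]
Step 4: x=[6.0000 8.0000] v=[8.0000 -6.0000]
Step 5: x=[6.0000 8.0000] v=[0.0000 0.0000]
Step 6: x=[2.0000 11.0000] v=[-8.0000 6.0000]
Step 7: x=[5.0000 10.0000] v=[6.0000 -2.0000]
Step 8: x=[8.0000 9.0000] v=[6.0000 -2.0000]
Max displacement = 3.0000

Answer: 3.0000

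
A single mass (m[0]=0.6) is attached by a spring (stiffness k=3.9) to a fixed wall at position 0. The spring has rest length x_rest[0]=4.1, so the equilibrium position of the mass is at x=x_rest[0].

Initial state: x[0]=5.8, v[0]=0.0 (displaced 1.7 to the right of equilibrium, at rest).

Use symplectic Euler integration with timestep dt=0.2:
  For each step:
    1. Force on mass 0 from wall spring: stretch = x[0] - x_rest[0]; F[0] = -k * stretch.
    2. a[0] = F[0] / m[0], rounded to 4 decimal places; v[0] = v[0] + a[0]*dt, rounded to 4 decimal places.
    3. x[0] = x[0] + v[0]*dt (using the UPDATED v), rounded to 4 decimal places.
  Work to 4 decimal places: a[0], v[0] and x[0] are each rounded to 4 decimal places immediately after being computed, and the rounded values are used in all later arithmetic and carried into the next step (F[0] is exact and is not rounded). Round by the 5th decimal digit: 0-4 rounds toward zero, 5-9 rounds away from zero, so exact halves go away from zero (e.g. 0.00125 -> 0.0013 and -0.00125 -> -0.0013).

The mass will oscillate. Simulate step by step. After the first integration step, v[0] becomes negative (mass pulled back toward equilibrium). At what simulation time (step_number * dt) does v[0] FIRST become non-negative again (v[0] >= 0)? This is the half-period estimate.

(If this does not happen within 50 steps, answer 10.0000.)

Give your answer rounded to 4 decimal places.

Step 0: x=[5.8000] v=[0.0000]
Step 1: x=[5.3580] v=[-2.2100]
Step 2: x=[4.5889] v=[-3.8454]
Step 3: x=[3.6927] v=[-4.4810]
Step 4: x=[2.9024] v=[-3.9515]
Step 5: x=[2.4235] v=[-2.3946]
Step 6: x=[2.3805] v=[-0.2151]
Step 7: x=[2.7846] v=[2.0203]
First v>=0 after going negative at step 7, time=1.4000

Answer: 1.4000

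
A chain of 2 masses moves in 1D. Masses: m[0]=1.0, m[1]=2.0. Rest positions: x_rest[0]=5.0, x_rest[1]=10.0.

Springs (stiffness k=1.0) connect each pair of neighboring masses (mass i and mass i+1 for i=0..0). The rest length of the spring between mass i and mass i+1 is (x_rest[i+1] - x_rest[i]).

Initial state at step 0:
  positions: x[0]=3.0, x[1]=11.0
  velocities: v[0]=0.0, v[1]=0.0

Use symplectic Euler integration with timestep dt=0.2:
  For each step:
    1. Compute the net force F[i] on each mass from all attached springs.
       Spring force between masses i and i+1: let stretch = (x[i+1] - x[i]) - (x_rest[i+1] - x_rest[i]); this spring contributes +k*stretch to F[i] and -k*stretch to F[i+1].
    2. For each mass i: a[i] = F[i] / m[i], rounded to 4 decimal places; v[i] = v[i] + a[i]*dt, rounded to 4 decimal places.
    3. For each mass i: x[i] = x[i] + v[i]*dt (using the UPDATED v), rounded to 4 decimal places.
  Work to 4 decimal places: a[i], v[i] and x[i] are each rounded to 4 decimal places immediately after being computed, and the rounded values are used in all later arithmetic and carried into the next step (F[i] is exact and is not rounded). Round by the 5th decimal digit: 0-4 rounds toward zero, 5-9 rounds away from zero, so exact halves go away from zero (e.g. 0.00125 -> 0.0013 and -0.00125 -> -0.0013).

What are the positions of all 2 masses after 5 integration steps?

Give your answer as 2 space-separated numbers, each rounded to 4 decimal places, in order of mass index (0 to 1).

Step 0: x=[3.0000 11.0000] v=[0.0000 0.0000]
Step 1: x=[3.1200 10.9400] v=[0.6000 -0.3000]
Step 2: x=[3.3528 10.8236] v=[1.1640 -0.5820]
Step 3: x=[3.6844 10.6578] v=[1.6582 -0.8291]
Step 4: x=[4.0950 10.4525] v=[2.0529 -1.0264]
Step 5: x=[4.5599 10.2201] v=[2.3244 -1.1622]

Answer: 4.5599 10.2201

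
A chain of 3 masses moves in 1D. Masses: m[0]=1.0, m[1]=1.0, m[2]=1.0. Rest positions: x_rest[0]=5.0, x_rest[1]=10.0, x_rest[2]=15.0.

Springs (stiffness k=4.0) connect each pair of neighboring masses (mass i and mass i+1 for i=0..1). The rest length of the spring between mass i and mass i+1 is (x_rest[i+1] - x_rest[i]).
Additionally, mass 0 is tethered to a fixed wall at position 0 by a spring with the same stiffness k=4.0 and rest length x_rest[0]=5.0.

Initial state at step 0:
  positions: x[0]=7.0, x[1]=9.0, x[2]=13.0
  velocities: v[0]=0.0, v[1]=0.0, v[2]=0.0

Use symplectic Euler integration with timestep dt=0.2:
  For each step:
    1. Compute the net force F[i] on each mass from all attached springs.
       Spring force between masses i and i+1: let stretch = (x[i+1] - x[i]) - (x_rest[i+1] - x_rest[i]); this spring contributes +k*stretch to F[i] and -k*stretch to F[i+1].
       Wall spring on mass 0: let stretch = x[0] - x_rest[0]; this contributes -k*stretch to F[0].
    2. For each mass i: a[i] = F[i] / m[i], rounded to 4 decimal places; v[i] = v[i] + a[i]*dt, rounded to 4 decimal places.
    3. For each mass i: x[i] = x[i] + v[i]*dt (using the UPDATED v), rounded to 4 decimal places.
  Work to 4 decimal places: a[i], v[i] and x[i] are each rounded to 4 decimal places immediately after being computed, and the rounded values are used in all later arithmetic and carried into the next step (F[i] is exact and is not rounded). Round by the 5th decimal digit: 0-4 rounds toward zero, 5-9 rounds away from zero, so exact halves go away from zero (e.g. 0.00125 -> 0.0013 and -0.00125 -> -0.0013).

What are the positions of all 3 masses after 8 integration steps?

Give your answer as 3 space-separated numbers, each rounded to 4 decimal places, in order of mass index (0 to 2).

Step 0: x=[7.0000 9.0000 13.0000] v=[0.0000 0.0000 0.0000]
Step 1: x=[6.2000 9.3200 13.1600] v=[-4.0000 1.6000 0.8000]
Step 2: x=[4.9072 9.7552 13.5056] v=[-6.4640 2.1760 1.7280]
Step 3: x=[3.6049 10.0148 14.0511] v=[-6.5114 1.2979 2.7277]
Step 4: x=[2.7514 9.8946 14.7508] v=[-4.2674 -0.6010 3.4987]
Step 5: x=[2.6006 9.4085 15.4735] v=[-0.7540 -2.4306 3.6137]
Step 6: x=[3.1230 8.8035 16.0258] v=[2.6118 -3.0249 2.7617]
Step 7: x=[4.0546 8.4452 16.2226] v=[4.6578 -1.7915 0.9839]
Step 8: x=[5.0399 8.6288 15.9750] v=[4.9266 0.9179 -1.2380]

Answer: 5.0399 8.6288 15.9750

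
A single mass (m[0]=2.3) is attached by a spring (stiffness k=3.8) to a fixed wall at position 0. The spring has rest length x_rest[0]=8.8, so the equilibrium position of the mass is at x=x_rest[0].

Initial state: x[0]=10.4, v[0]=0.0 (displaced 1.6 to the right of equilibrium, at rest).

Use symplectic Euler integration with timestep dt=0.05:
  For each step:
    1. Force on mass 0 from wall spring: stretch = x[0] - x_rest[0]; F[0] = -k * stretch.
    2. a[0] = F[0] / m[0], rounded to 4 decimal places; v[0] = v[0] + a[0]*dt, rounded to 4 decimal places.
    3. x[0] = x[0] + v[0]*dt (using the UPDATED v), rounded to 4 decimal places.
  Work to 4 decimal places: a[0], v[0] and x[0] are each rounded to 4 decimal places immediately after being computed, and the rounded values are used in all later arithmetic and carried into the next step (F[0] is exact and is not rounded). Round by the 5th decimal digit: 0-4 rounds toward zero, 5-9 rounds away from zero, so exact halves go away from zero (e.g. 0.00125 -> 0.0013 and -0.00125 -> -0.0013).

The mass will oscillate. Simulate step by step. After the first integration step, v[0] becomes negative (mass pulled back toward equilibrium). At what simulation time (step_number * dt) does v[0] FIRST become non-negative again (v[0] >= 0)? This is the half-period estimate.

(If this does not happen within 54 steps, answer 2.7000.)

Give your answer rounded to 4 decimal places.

Step 0: x=[10.4000] v=[0.0000]
Step 1: x=[10.3934] v=[-0.1322]
Step 2: x=[10.3802] v=[-0.2638]
Step 3: x=[10.3605] v=[-0.3943]
Step 4: x=[10.3343] v=[-0.5232]
Step 5: x=[10.3018] v=[-0.6499]
Step 6: x=[10.2631] v=[-0.7740]
Step 7: x=[10.2184] v=[-0.8949]
Step 8: x=[10.1678] v=[-1.0121]
Step 9: x=[10.1115] v=[-1.1251]
Step 10: x=[10.0498] v=[-1.2334]
Step 11: x=[9.9830] v=[-1.3366]
Step 12: x=[9.9113] v=[-1.4343]
Step 13: x=[9.8350] v=[-1.5261]
Step 14: x=[9.7544] v=[-1.6116]
Step 15: x=[9.6699] v=[-1.6904]
Step 16: x=[9.5818] v=[-1.7623]
Step 17: x=[9.4905] v=[-1.8269]
Step 18: x=[9.3963] v=[-1.8839]
Step 19: x=[9.2996] v=[-1.9332]
Step 20: x=[9.2009] v=[-1.9745]
Step 21: x=[9.1005] v=[-2.0076]
Step 22: x=[8.9989] v=[-2.0324]
Step 23: x=[8.8965] v=[-2.0488]
Step 24: x=[8.7937] v=[-2.0568]
Step 25: x=[8.6909] v=[-2.0563]
Step 26: x=[8.5885] v=[-2.0473]
Step 27: x=[8.4870] v=[-2.0298]
Step 28: x=[8.3868] v=[-2.0039]
Step 29: x=[8.2883] v=[-1.9698]
Step 30: x=[8.1919] v=[-1.9275]
Step 31: x=[8.0980] v=[-1.8773]
Step 32: x=[8.0070] v=[-1.8193]
Step 33: x=[7.9193] v=[-1.7538]
Step 34: x=[7.8353] v=[-1.6810]
Step 35: x=[7.7552] v=[-1.6013]
Step 36: x=[7.6795] v=[-1.5150]
Step 37: x=[7.6084] v=[-1.4224]
Step 38: x=[7.5422] v=[-1.3240]
Step 39: x=[7.4812] v=[-1.2201]
Step 40: x=[7.4256] v=[-1.1112]
Step 41: x=[7.3757] v=[-0.9977]
Step 42: x=[7.3317] v=[-0.8800]
Step 43: x=[7.2938] v=[-0.7587]
Step 44: x=[7.2621] v=[-0.6343]
Step 45: x=[7.2367] v=[-0.5073]
Step 46: x=[7.2178] v=[-0.3782]
Step 47: x=[7.2054] v=[-0.2475]
Step 48: x=[7.1996] v=[-0.1158]
Step 49: x=[7.2004] v=[0.0164]
First v>=0 after going negative at step 49, time=2.4500

Answer: 2.4500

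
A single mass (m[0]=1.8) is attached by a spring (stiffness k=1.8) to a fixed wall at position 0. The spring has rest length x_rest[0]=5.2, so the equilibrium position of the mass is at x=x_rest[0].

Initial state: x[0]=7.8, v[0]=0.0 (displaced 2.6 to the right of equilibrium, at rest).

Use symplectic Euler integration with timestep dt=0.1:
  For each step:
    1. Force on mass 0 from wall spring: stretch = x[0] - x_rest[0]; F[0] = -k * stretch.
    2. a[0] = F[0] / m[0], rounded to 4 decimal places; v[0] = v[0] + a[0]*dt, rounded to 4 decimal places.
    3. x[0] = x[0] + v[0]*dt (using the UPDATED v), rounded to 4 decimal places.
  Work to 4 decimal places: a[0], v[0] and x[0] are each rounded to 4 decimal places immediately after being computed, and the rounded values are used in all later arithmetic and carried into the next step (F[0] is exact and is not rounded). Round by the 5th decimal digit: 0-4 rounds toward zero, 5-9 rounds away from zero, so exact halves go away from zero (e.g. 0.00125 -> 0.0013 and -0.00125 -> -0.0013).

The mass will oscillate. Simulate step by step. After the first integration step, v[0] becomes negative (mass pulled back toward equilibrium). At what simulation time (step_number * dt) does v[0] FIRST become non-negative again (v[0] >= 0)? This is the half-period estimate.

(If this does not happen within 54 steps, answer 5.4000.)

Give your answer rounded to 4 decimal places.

Step 0: x=[7.8000] v=[0.0000]
Step 1: x=[7.7740] v=[-0.2600]
Step 2: x=[7.7223] v=[-0.5174]
Step 3: x=[7.6453] v=[-0.7696]
Step 4: x=[7.5439] v=[-1.0141]
Step 5: x=[7.4191] v=[-1.2485]
Step 6: x=[7.2721] v=[-1.4704]
Step 7: x=[7.1043] v=[-1.6776]
Step 8: x=[6.9175] v=[-1.8680]
Step 9: x=[6.7135] v=[-2.0398]
Step 10: x=[6.4944] v=[-2.1912]
Step 11: x=[6.2623] v=[-2.3206]
Step 12: x=[6.0196] v=[-2.4268]
Step 13: x=[5.7687] v=[-2.5088]
Step 14: x=[5.5121] v=[-2.5657]
Step 15: x=[5.2524] v=[-2.5969]
Step 16: x=[4.9922] v=[-2.6021]
Step 17: x=[4.7341] v=[-2.5813]
Step 18: x=[4.4806] v=[-2.5347]
Step 19: x=[4.2343] v=[-2.4628]
Step 20: x=[3.9977] v=[-2.3662]
Step 21: x=[3.7731] v=[-2.2460]
Step 22: x=[3.5628] v=[-2.1033]
Step 23: x=[3.3688] v=[-1.9396]
Step 24: x=[3.1932] v=[-1.7565]
Step 25: x=[3.0376] v=[-1.5558]
Step 26: x=[2.9036] v=[-1.3396]
Step 27: x=[2.7926] v=[-1.1100]
Step 28: x=[2.7057] v=[-0.8693]
Step 29: x=[2.6437] v=[-0.6199]
Step 30: x=[2.6073] v=[-0.3643]
Step 31: x=[2.5968] v=[-0.1050]
Step 32: x=[2.6123] v=[0.1553]
First v>=0 after going negative at step 32, time=3.2000

Answer: 3.2000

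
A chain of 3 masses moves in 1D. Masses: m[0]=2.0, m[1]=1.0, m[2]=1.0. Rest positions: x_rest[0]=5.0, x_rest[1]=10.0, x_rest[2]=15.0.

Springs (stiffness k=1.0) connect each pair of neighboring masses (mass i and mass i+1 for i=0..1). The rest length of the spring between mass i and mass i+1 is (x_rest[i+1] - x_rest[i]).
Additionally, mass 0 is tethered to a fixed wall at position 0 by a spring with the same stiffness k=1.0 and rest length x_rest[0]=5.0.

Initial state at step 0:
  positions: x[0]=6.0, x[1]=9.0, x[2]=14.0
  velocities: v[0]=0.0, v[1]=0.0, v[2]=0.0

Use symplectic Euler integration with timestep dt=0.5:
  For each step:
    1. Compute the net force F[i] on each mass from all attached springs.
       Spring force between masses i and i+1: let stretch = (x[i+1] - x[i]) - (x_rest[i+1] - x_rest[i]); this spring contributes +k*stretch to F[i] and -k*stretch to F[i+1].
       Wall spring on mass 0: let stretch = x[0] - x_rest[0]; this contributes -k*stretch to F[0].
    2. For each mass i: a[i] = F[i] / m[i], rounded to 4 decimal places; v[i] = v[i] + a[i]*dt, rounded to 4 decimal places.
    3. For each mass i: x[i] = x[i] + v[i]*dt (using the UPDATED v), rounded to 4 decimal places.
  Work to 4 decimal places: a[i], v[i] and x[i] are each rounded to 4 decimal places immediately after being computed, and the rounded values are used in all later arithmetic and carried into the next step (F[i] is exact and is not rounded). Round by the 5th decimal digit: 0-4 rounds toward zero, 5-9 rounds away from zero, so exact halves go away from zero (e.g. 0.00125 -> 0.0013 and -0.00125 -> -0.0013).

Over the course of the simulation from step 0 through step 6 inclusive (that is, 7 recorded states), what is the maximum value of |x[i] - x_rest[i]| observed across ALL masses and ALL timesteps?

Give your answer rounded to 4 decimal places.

Step 0: x=[6.0000 9.0000 14.0000] v=[0.0000 0.0000 0.0000]
Step 1: x=[5.6250 9.5000 14.0000] v=[-0.7500 1.0000 0.0000]
Step 2: x=[5.0313 10.1563 14.1250] v=[-1.1875 1.3125 0.2500]
Step 3: x=[4.4493 10.5235 14.5079] v=[-1.1641 0.7344 0.7657]
Step 4: x=[4.0704 10.3683 15.1447] v=[-0.7579 -0.3105 1.2735]
Step 5: x=[3.9699 9.8327 15.8374] v=[-0.2010 -1.0713 1.3853]
Step 6: x=[4.1061 9.3325 16.2789] v=[0.2723 -1.0004 0.8830]
Max displacement = 1.2789

Answer: 1.2789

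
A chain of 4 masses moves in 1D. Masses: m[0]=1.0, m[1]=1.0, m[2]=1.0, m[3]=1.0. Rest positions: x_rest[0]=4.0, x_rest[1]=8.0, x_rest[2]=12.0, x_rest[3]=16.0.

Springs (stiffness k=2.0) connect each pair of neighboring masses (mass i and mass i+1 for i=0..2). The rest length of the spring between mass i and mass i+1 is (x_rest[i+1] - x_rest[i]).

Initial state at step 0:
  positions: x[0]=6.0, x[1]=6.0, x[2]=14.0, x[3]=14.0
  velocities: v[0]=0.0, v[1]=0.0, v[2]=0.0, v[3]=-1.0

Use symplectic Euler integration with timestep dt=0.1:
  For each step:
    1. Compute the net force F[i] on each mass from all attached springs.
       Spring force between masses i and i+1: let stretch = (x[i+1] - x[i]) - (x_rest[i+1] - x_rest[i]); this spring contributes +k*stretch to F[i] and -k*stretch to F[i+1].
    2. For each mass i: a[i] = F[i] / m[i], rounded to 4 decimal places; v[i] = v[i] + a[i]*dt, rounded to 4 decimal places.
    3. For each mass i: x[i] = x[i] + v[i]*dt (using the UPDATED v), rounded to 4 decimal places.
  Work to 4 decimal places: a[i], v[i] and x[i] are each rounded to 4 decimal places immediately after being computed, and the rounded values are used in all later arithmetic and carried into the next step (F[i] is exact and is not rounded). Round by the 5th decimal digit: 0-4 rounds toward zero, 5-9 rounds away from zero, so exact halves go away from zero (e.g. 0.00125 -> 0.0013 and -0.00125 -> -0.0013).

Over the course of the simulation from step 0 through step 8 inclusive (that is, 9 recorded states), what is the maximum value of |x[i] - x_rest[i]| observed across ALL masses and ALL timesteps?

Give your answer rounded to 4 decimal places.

Step 0: x=[6.0000 6.0000 14.0000 14.0000] v=[0.0000 0.0000 0.0000 -1.0000]
Step 1: x=[5.9200 6.1600 13.8400 13.9800] v=[-0.8000 1.6000 -1.6000 -0.2000]
Step 2: x=[5.7648 6.4688 13.5292 14.0372] v=[-1.5520 3.0880 -3.1080 0.5720]
Step 3: x=[5.5437 6.9047 13.0874 14.1642] v=[-2.2112 4.3593 -4.4185 1.2704]
Step 4: x=[5.2698 7.4371 12.5434 14.3497] v=[-2.7390 5.3236 -5.4397 1.8550]
Step 5: x=[4.9593 8.0282 11.9334 14.5791] v=[-3.1055 5.9114 -6.0997 2.2937]
Step 6: x=[4.6301 8.6361 11.2982 14.8356] v=[-3.2917 6.0787 -6.3516 2.5646]
Step 7: x=[4.3011 9.2171 10.6806 15.1013] v=[-3.2905 5.8099 -6.1765 2.6571]
Step 8: x=[3.9904 9.7290 10.1221 15.3586] v=[-3.1073 5.1194 -5.5851 2.5730]
Max displacement = 2.0200

Answer: 2.0200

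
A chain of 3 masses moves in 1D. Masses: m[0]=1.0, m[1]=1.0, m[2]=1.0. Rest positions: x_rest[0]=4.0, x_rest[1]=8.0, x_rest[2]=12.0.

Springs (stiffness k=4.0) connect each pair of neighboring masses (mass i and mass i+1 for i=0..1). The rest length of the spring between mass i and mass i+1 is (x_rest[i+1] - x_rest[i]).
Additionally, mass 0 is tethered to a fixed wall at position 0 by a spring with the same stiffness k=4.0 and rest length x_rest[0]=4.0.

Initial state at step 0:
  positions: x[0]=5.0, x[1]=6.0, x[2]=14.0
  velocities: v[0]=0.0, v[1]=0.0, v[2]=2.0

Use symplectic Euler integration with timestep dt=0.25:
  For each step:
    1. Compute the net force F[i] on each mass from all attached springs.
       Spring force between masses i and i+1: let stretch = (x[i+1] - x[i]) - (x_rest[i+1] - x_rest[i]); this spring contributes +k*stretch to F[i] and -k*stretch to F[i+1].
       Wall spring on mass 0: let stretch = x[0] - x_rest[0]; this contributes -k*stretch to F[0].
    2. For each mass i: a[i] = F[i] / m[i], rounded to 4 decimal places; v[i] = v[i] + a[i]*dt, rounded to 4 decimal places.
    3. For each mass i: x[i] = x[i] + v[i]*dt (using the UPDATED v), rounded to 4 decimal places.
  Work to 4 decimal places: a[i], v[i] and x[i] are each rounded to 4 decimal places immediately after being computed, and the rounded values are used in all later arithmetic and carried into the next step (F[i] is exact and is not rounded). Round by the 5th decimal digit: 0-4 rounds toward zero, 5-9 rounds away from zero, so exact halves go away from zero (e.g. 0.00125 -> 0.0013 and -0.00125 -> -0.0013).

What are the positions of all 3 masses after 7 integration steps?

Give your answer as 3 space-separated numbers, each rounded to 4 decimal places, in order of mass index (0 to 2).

Answer: 6.2202 7.3710 13.6915

Derivation:
Step 0: x=[5.0000 6.0000 14.0000] v=[0.0000 0.0000 2.0000]
Step 1: x=[4.0000 7.7500 13.5000] v=[-4.0000 7.0000 -2.0000]
Step 2: x=[2.9375 10.0000 12.5625] v=[-4.2500 9.0000 -3.7500]
Step 3: x=[2.9063 11.1250 11.9844] v=[-0.1250 4.5000 -2.3125]
Step 4: x=[4.2032 10.4102 12.1914] v=[5.1874 -2.8593 0.8281]
Step 5: x=[6.0010 8.5889 12.9531] v=[7.1912 -7.2851 3.0469]
Step 6: x=[6.9455 7.2117 13.6238] v=[3.7781 -5.5088 2.6827]
Step 7: x=[6.2202 7.3710 13.6915] v=[-2.9012 0.6371 0.2706]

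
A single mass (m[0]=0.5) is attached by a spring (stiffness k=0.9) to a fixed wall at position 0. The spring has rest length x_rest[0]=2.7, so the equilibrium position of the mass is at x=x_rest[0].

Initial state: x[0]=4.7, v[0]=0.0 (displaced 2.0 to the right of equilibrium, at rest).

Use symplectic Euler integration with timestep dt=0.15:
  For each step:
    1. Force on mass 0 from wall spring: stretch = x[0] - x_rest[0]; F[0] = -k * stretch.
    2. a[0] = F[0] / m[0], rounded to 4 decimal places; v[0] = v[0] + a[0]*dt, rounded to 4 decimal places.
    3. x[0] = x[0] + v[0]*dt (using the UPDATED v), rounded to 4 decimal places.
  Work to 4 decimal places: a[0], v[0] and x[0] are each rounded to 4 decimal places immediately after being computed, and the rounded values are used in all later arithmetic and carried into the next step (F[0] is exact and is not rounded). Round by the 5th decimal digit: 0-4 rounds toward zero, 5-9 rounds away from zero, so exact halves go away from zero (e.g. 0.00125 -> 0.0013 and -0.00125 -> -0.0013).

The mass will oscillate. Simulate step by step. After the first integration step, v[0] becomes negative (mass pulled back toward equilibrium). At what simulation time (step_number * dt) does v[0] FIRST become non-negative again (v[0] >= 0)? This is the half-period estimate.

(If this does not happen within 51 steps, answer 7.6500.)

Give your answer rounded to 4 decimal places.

Answer: 2.4000

Derivation:
Step 0: x=[4.7000] v=[0.0000]
Step 1: x=[4.6190] v=[-0.5400]
Step 2: x=[4.4603] v=[-1.0581]
Step 3: x=[4.2303] v=[-1.5334]
Step 4: x=[3.9383] v=[-1.9466]
Step 5: x=[3.5962] v=[-2.2809]
Step 6: x=[3.2178] v=[-2.5229]
Step 7: x=[2.8184] v=[-2.6627]
Step 8: x=[2.4142] v=[-2.6947]
Step 9: x=[2.0216] v=[-2.6175]
Step 10: x=[1.6565] v=[-2.4343]
Step 11: x=[1.3336] v=[-2.1526]
Step 12: x=[1.0660] v=[-1.7837]
Step 13: x=[0.8646] v=[-1.3425]
Step 14: x=[0.7376] v=[-0.8469]
Step 15: x=[0.6900] v=[-0.3171]
Step 16: x=[0.7238] v=[0.2256]
First v>=0 after going negative at step 16, time=2.4000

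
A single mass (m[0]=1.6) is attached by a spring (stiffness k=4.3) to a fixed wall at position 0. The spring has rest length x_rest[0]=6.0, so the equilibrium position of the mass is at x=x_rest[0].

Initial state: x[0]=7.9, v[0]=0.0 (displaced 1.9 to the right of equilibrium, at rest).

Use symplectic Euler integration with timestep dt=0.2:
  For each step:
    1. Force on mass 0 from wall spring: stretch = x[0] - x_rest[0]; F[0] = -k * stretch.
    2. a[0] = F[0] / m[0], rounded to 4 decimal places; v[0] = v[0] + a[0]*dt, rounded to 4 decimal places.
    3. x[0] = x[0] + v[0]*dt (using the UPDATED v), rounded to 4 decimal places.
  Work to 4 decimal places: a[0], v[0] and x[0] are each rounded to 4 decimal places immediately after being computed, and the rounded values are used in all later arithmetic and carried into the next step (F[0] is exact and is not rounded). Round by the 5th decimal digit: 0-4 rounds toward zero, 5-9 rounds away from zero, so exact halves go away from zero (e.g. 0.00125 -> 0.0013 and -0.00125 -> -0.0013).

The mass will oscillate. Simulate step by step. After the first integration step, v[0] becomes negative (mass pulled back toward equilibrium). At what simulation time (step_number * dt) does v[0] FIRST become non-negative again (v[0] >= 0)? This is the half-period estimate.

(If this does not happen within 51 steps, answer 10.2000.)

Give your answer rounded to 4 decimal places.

Step 0: x=[7.9000] v=[0.0000]
Step 1: x=[7.6957] v=[-1.0213]
Step 2: x=[7.3092] v=[-1.9327]
Step 3: x=[6.7819] v=[-2.6364]
Step 4: x=[6.1706] v=[-3.0567]
Step 5: x=[5.5409] v=[-3.1484]
Step 6: x=[4.9606] v=[-2.9016]
Step 7: x=[4.4920] v=[-2.3429]
Step 8: x=[4.1855] v=[-1.5323]
Step 9: x=[4.0741] v=[-0.5570]
Step 10: x=[4.1697] v=[0.4782]
First v>=0 after going negative at step 10, time=2.0000

Answer: 2.0000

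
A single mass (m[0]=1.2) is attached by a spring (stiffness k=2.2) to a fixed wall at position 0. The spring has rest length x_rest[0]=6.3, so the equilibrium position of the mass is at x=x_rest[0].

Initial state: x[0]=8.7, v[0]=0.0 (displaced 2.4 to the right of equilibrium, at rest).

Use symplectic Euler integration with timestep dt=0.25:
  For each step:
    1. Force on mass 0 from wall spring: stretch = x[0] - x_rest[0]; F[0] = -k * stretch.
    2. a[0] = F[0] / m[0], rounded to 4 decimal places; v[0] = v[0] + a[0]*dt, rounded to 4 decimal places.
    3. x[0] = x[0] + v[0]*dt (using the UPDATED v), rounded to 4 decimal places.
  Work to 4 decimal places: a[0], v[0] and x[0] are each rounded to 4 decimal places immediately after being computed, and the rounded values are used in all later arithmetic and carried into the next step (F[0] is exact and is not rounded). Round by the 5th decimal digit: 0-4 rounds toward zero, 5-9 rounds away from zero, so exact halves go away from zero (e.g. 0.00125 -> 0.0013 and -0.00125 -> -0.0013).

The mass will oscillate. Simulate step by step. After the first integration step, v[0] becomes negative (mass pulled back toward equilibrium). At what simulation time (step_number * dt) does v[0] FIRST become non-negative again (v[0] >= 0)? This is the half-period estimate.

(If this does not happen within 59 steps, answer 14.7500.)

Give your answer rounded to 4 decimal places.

Step 0: x=[8.7000] v=[0.0000]
Step 1: x=[8.4250] v=[-1.1000]
Step 2: x=[7.9065] v=[-2.0740]
Step 3: x=[7.2039] v=[-2.8103]
Step 4: x=[6.3978] v=[-3.2246]
Step 5: x=[5.5805] v=[-3.2694]
Step 6: x=[4.8456] v=[-2.9396]
Step 7: x=[4.2774] v=[-2.2730]
Step 8: x=[3.9409] v=[-1.3460]
Step 9: x=[3.8747] v=[-0.2648]
Step 10: x=[4.0864] v=[0.8468]
First v>=0 after going negative at step 10, time=2.5000

Answer: 2.5000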